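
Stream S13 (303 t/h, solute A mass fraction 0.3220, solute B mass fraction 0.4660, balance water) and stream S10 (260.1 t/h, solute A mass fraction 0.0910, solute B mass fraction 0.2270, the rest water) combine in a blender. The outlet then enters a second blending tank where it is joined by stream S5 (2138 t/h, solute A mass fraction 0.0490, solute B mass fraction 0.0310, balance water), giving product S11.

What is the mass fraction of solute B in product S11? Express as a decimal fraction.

Overall, product flow = 2701.1 t/h.
solute B in = 303×0.466 + 260.1×0.227 + 2138×0.031 = 266.52 t/h.
solute B fraction in S11 = 0.0987.

0.0987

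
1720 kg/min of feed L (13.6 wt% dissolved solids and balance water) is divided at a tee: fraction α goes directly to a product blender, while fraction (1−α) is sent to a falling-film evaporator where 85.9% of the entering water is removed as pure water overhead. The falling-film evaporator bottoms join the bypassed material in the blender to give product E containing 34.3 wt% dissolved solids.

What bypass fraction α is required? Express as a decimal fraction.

All 1720×0.136 = 233.92 kg/min of dissolved solids reaches E, so E = 233.92/0.343 = 681.98 kg/min and vapour = 1038 kg/min.
The evaporator receives (1−α)·1720 of feed at 0.864 water and removes 0.859 of that water:
0.859×0.864×(1−α)×1720 = 1038
(1−α) = 1038/1276.5 = 0.8131;  α = 0.1869.

0.187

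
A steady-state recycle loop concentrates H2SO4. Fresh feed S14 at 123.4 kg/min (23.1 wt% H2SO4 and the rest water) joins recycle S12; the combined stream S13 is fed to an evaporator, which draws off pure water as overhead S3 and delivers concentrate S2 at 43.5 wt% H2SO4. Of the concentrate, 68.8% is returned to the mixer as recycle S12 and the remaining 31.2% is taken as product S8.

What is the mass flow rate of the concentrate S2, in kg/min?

210 kg/min

Overall H2SO4 balance (none leaves overhead): H2SO4 in fresh feed = H2SO4 in product, i.e. 123.4×0.231 = (1−0.688)·S2·0.435.
S2 = 28.505/(0.435×0.312) = 210.03 kg/min.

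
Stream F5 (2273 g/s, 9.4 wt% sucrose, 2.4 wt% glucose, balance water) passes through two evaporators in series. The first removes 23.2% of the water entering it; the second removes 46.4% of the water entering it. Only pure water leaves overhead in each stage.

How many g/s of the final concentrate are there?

water in feed = 2273×0.882 = 2004.8 g/s.
After stage 1: water left = (1−0.232)×2004.8 = 1539.7; stream total = 1807.9 g/s.
After stage 2: water left = (1−0.464)×1539.7 = 825.27; final concentrate = 1093.5 g/s.

1093 g/s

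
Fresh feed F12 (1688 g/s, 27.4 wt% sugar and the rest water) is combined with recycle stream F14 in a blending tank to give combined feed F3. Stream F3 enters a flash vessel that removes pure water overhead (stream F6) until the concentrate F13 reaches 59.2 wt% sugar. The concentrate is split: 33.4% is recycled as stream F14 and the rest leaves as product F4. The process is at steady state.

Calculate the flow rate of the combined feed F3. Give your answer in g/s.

2080 g/s

Overall sugar balance (none leaves overhead): sugar in fresh feed = sugar in product, i.e. 1688×0.274 = (1−0.334)·F13·0.592.
F13 = 462.51/(0.592×0.666) = 1173.1 g/s.
Recycle F14 = 0.334×1173.1 = 391.81 g/s.
Combined feed F3 = 1688 + 391.81 = 2079.8 g/s.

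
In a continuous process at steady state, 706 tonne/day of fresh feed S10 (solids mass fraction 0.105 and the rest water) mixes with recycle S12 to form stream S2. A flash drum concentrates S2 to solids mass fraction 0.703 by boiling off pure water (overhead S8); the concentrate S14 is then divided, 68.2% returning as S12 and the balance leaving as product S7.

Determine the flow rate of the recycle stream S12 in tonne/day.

226.1 tonne/day

Overall solids balance (none leaves overhead): solids in fresh feed = solids in product, i.e. 706×0.105 = (1−0.682)·S14·0.703.
S14 = 74.13/(0.703×0.318) = 331.6 tonne/day.
Recycle S12 = 0.682×331.6 = 226.15 tonne/day.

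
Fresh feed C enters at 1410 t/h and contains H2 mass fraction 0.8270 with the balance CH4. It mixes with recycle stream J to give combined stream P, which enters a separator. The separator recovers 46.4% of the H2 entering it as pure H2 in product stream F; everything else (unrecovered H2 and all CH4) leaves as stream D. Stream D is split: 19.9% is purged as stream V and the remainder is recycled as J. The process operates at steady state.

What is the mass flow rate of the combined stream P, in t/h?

CH4 enters only via C and leaves only via the purge: 1410×0.173 = 0.199×(CH4 in D), and the separator passes all CH4, so CH4 in P = CH4 in D = 1225.8 t/h.
H2 in P: m_A = 1410×0.827 + (1−0.199)·(1−0.464)·m_A, so m_A = 1166.1/0.5707 = 2043.4 t/h.
P = 2043.4 + 1225.8 = 3269.1 t/h.

3269 t/h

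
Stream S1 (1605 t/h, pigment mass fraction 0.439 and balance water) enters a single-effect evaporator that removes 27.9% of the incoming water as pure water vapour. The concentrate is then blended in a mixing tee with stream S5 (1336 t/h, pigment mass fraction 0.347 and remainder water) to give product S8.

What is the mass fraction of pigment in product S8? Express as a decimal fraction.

0.434

Vapour removed = 0.279×0.561×1605 = 251.21 t/h; concentrate = 1353.8 t/h.
pigment reaching the mixer = 704.6 (from concentrate) + 1336×0.347 = 1168.2 t/h.
Product flow = 1353.8 + 1336 = 2689.8 t/h; pigment fraction = 0.434.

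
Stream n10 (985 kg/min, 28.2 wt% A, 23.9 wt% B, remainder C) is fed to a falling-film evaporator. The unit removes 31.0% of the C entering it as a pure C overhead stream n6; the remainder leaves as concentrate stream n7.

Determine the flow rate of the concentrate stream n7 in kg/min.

838.7 kg/min

C entering = 985×0.479 = 471.81 kg/min; overhead removed = 0.310×471.81 = 146.26 kg/min.
Concentrate = 985 − 146.26 = 838.74 kg/min.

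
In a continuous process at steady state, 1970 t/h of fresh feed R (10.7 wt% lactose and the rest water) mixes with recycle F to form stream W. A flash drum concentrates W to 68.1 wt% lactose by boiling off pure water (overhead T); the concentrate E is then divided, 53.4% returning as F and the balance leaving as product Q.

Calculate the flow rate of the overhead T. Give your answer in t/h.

1660 t/h

Overall lactose balance (none leaves overhead): lactose in fresh feed = lactose in product, i.e. 1970×0.107 = (1−0.534)·E·0.681.
E = 210.79/(0.681×0.466) = 664.23 t/h.
Recycle F = 0.534×664.23 = 354.7 t/h.
Combined feed W = 1970 + 354.7 = 2324.7 t/h.
Overhead T = W − E = 2324.7 − 664.23 = 1660.5 t/h.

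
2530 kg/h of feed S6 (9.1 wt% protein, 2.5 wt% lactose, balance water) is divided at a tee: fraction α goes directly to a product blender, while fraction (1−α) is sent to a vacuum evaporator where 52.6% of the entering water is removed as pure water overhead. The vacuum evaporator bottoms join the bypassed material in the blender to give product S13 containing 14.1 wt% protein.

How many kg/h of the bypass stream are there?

600.6 kg/h

All 2530×0.091 = 230.23 kg/h of protein reaches S13, so S13 = 230.23/0.141 = 1632.8 kg/h and vapour = 897.16 kg/h.
The evaporator receives (1−α)·2530 of feed at 0.884 water and removes 0.526 of that water:
0.526×0.884×(1−α)×2530 = 897.16
(1−α) = 897.16/1176.4 = 0.7626;  α = 0.2374.
Bypass flow = 0.2374×2530 = 600.55 kg/h.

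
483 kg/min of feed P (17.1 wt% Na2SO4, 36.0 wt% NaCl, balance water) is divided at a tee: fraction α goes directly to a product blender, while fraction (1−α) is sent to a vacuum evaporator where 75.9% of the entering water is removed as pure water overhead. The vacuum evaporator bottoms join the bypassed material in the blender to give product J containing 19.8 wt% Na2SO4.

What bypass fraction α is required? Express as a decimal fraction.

All 483×0.171 = 82.593 kg/min of Na2SO4 reaches J, so J = 82.593/0.198 = 417.14 kg/min and vapour = 65.864 kg/min.
The evaporator receives (1−α)·483 of feed at 0.469 water and removes 0.759 of that water:
0.759×0.469×(1−α)×483 = 65.864
(1−α) = 65.864/171.93 = 0.3831;  α = 0.6169.

0.617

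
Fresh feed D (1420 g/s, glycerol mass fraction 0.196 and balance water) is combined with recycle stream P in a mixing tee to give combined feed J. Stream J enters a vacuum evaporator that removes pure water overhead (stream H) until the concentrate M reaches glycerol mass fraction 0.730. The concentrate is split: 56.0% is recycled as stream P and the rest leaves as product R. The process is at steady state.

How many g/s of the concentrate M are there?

866.5 g/s

Overall glycerol balance (none leaves overhead): glycerol in fresh feed = glycerol in product, i.e. 1420×0.196 = (1−0.560)·M·0.730.
M = 278.32/(0.730×0.440) = 866.5 g/s.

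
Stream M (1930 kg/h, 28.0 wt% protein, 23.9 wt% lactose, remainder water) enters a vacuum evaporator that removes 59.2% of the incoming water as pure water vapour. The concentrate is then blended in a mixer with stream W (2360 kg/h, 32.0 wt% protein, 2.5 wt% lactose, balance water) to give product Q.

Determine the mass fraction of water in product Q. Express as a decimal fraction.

0.5145

Vapour removed = 0.592×0.481×1930 = 549.57 kg/h; concentrate = 1380.4 kg/h.
water reaching the mixer = 378.76 (from concentrate) + 2360×0.655 = 1924.6 kg/h.
Product flow = 1380.4 + 2360 = 3740.4 kg/h; water fraction = 0.5145.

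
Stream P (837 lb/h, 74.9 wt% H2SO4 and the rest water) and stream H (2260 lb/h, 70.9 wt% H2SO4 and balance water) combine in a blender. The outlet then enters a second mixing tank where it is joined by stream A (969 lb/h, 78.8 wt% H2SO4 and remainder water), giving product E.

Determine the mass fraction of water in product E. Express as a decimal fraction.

0.264

Overall, product flow = 4066 lb/h.
water in = 837×0.251 + 2260×0.291 + 969×0.212 = 1073.2 lb/h.
water fraction in E = 0.264.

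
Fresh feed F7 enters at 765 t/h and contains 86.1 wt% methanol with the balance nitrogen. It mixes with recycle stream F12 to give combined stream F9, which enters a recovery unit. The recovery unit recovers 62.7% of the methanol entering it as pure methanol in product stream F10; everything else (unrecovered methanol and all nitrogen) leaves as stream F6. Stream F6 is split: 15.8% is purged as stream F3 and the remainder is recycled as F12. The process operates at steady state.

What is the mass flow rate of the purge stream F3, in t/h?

nitrogen enters only via F7 and leaves only via the purge: 765×0.139 = 0.158×(nitrogen in F6), and the recovery unit passes all nitrogen, so nitrogen in F9 = nitrogen in F6 = 673.01 t/h.
methanol in F9: m_A = 765×0.861 + (1−0.158)·(1−0.627)·m_A, so m_A = 658.66/0.6859 = 960.25 t/h.
F6 = (1−0.627)×960.25 + 673.01 = 1031.2 t/h.
Purge F3 = 0.158×1031.2 = 162.93 t/h.

162.9 t/h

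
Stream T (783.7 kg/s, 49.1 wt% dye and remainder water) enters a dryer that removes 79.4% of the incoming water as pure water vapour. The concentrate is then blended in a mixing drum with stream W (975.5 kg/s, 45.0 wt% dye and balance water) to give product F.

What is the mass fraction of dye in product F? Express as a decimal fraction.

0.5711

Vapour removed = 0.794×0.509×783.7 = 316.73 kg/s; concentrate = 466.97 kg/s.
dye reaching the mixer = 384.8 (from concentrate) + 975.5×0.450 = 823.77 kg/s.
Product flow = 466.97 + 975.5 = 1442.5 kg/s; dye fraction = 0.5711.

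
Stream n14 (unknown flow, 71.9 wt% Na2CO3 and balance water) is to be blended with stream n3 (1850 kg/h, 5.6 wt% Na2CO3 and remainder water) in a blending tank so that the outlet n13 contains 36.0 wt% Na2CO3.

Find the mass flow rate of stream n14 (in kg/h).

Let n14 be the unknown flow. Total out = 1850 + n14.
Na2CO3 balance: 103.6 + 0.719·n14 = 0.360·(1850 + n14)
(0.719 − 0.360)·n14 = 0.360×1850 − 103.6 = 562.4
n14 = 562.4 / 0.359 = 1566.6 kg/h

1567 kg/h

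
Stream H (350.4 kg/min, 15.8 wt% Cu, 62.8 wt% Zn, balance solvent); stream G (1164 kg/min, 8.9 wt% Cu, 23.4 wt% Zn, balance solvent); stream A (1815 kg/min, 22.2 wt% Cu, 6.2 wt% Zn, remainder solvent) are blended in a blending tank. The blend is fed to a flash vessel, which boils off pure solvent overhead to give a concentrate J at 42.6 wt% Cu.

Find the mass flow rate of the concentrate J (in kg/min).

1319 kg/min

Cu entering = 350.4×0.158 + 1164×0.089 + 1815×0.222 = 561.89 kg/min.
All Cu reports to J, so J = 561.89/0.426 = 1319 kg/min.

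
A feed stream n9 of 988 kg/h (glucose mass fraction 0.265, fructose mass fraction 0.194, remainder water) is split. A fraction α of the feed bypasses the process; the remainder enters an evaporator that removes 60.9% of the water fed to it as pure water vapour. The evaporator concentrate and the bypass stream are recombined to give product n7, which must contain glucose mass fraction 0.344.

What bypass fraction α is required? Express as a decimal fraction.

All 988×0.265 = 261.82 kg/h of glucose reaches n7, so n7 = 261.82/0.344 = 761.1 kg/h and vapour = 226.9 kg/h.
The evaporator receives (1−α)·988 of feed at 0.541 water and removes 0.609 of that water:
0.609×0.541×(1−α)×988 = 226.9
(1−α) = 226.9/325.52 = 0.6970;  α = 0.3030.

0.303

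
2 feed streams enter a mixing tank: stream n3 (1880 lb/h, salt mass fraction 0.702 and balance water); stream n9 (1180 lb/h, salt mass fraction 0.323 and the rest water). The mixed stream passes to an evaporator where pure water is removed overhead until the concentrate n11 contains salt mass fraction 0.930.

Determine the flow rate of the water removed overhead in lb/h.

1231 lb/h

salt entering = 1880×0.702 + 1180×0.323 = 1700.9 lb/h.
All salt reports to n11, so n11 = 1700.9/0.930 = 1828.9 lb/h.
Total feed = 3060 lb/h; overhead = 3060 − 1828.9 = 1231.1 lb/h.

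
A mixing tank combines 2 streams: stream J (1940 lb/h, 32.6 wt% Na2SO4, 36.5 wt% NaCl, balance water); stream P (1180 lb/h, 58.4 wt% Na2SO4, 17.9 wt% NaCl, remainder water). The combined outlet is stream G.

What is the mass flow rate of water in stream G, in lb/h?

879.1 lb/h

water out = water in = 1940×0.309 + 1180×0.237 = 879.12 lb/h.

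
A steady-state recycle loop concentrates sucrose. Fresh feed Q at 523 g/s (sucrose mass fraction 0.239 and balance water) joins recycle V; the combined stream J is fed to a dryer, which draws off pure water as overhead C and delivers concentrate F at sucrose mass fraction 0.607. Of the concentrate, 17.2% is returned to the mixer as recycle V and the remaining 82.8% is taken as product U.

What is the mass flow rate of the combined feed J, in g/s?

Overall sucrose balance (none leaves overhead): sucrose in fresh feed = sucrose in product, i.e. 523×0.239 = (1−0.172)·F·0.607.
F = 125/(0.607×0.828) = 248.7 g/s.
Recycle V = 0.172×248.7 = 42.777 g/s.
Combined feed J = 523 + 42.777 = 565.78 g/s.

565.8 g/s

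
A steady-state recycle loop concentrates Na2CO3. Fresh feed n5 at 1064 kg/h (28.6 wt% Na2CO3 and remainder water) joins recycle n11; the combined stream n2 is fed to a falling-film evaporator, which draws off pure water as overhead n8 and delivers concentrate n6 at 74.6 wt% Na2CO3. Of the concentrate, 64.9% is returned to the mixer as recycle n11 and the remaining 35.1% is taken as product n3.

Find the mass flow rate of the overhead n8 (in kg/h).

656.1 kg/h

Overall Na2CO3 balance (none leaves overhead): Na2CO3 in fresh feed = Na2CO3 in product, i.e. 1064×0.286 = (1−0.649)·n6·0.746.
n6 = 304.3/(0.746×0.351) = 1162.1 kg/h.
Recycle n11 = 0.649×1162.1 = 754.23 kg/h.
Combined feed n2 = 1064 + 754.23 = 1818.2 kg/h.
Overhead n8 = n2 − n6 = 1818.2 − 1162.1 = 656.09 kg/h.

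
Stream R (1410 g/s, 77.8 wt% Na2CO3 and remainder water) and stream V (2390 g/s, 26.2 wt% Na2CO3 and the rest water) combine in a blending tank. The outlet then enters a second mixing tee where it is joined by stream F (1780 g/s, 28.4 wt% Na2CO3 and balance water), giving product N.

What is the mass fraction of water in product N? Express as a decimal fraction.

0.601

Overall, product flow = 5580 g/s.
water in = 1410×0.222 + 2390×0.738 + 1780×0.716 = 3351.3 g/s.
water fraction in N = 0.601.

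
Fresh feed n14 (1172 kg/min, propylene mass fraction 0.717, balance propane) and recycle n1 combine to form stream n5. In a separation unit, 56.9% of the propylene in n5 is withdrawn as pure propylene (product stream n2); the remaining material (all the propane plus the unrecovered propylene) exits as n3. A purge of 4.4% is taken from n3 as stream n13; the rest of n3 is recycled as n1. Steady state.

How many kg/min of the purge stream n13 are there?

propane enters only via n14 and leaves only via the purge: 1172×0.283 = 0.044×(propane in n3), and the separation unit passes all propane, so propane in n5 = propane in n3 = 7538.1 kg/min.
propylene in n5: m_A = 1172×0.717 + (1−0.044)·(1−0.569)·m_A, so m_A = 840.32/0.5880 = 1429.2 kg/min.
n3 = (1−0.569)×1429.2 + 7538.1 = 8154.1 kg/min.
Purge n13 = 0.044×8154.1 = 358.78 kg/min.

358.8 kg/min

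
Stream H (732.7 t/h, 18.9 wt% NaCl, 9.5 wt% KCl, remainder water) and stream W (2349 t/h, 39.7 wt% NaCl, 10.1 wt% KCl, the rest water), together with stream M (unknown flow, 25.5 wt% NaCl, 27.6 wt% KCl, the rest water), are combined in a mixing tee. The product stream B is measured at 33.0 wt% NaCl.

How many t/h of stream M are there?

Let M be the unknown flow. Total out = 3081.7 + M.
NaCl balance: 1071 + 0.255·M = 0.330·(3081.7 + M)
(0.255 − 0.330)·M = 0.330×3081.7 − 1071 = -54.072
M = -54.072 / -0.075 = 720.96 t/h

721 t/h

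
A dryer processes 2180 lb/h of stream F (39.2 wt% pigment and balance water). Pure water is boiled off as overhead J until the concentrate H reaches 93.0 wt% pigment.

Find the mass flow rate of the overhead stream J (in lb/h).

1261 lb/h

pigment is conserved: 2180×0.392 = 854.56 lb/h all reports to the concentrate.
Concentrate = 854.56/(target fraction) = 918.88 lb/h.
Overhead = 2180 − 918.88 = 1261.1 lb/h.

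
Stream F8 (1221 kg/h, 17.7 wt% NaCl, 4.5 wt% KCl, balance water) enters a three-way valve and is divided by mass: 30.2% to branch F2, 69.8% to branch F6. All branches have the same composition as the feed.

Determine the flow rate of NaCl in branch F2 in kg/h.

65.27 kg/h

Branch F2 total = 0.302×1221 = 368.74 kg/h.
NaCl in F2 = 0.177×368.74 = 65.267 kg/h.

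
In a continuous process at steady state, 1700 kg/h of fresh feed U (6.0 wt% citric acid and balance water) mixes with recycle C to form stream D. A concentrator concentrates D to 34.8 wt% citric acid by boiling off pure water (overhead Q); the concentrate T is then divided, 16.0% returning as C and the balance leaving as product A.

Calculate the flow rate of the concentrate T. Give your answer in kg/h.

Overall citric acid balance (none leaves overhead): citric acid in fresh feed = citric acid in product, i.e. 1700×0.060 = (1−0.160)·T·0.348.
T = 102/(0.348×0.840) = 348.93 kg/h.

348.9 kg/h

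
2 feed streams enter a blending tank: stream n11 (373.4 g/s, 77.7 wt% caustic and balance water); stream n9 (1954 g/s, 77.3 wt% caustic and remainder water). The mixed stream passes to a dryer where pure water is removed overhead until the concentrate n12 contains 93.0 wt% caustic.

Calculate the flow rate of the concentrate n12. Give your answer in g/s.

caustic entering = 373.4×0.777 + 1954×0.773 = 1800.6 g/s.
All caustic reports to n12, so n12 = 1800.6/0.930 = 1936.1 g/s.

1936 g/s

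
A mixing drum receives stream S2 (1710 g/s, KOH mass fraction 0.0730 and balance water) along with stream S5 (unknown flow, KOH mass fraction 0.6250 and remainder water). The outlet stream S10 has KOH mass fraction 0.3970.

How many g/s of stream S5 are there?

2430 g/s

Let S5 be the unknown flow. Total out = 1710 + S5.
KOH balance: 124.83 + 0.625·S5 = 0.397·(1710 + S5)
(0.625 − 0.397)·S5 = 0.397×1710 − 124.83 = 554.04
S5 = 554.04 / 0.228 = 2430 g/s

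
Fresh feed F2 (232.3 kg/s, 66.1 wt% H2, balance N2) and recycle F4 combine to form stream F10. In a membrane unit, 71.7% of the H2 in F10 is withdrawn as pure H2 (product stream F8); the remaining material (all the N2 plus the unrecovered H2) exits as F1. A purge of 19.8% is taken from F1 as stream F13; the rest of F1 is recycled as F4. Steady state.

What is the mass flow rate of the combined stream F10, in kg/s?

596.4 kg/s

N2 enters only via F2 and leaves only via the purge: 232.3×0.339 = 0.198×(N2 in F1), and the membrane unit passes all N2, so N2 in F10 = N2 in F1 = 397.73 kg/s.
H2 in F10: m_A = 232.3×0.661 + (1−0.198)·(1−0.717)·m_A, so m_A = 153.55/0.7730 = 198.63 kg/s.
F10 = 198.63 + 397.73 = 596.36 kg/s.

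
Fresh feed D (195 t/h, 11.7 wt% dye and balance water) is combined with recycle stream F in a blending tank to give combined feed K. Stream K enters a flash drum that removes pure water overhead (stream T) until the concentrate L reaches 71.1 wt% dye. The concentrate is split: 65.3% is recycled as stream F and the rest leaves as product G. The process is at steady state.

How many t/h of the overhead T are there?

Overall dye balance (none leaves overhead): dye in fresh feed = dye in product, i.e. 195×0.117 = (1−0.653)·L·0.711.
L = 22.815/(0.711×0.347) = 92.474 t/h.
Recycle F = 0.653×92.474 = 60.386 t/h.
Combined feed K = 195 + 60.386 = 255.39 t/h.
Overhead T = K − L = 255.39 − 92.474 = 162.91 t/h.

162.9 t/h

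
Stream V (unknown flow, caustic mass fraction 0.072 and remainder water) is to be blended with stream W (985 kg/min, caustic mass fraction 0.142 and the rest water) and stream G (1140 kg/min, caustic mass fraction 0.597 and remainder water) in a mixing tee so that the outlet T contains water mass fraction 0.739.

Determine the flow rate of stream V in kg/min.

Let V be the unknown flow. Total out = 2125 + V.
water balance: 1304.5 + 0.928·V = 0.739·(2125 + V)
(0.928 − 0.739)·V = 0.739×2125 − 1304.5 = 265.83
V = 265.83 / 0.189 = 1406.5 kg/min

1406 kg/min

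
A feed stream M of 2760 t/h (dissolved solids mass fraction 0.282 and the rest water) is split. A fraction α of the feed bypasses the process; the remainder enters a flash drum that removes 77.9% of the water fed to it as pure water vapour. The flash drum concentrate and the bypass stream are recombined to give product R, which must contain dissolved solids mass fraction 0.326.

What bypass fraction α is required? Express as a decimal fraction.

0.759

All 2760×0.282 = 778.32 t/h of dissolved solids reaches R, so R = 778.32/0.326 = 2387.5 t/h and vapour = 372.52 t/h.
The evaporator receives (1−α)·2760 of feed at 0.718 water and removes 0.779 of that water:
0.779×0.718×(1−α)×2760 = 372.52
(1−α) = 372.52/1543.7 = 0.2413;  α = 0.7587.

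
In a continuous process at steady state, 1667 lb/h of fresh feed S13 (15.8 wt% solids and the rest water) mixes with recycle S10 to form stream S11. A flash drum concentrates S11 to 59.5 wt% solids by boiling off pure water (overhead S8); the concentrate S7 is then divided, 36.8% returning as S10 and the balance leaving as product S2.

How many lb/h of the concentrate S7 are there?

Overall solids balance (none leaves overhead): solids in fresh feed = solids in product, i.e. 1667×0.158 = (1−0.368)·S7·0.595.
S7 = 263.39/(0.595×0.632) = 700.42 lb/h.

700.4 lb/h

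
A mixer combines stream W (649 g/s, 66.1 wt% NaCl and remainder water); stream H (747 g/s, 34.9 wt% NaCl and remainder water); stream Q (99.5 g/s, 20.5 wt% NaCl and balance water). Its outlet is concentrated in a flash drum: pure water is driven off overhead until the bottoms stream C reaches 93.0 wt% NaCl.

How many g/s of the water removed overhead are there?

732 g/s

NaCl entering = 649×0.661 + 747×0.349 + 99.5×0.205 = 710.09 g/s.
All NaCl reports to C, so C = 710.09/0.930 = 763.54 g/s.
Total feed = 1495.5 g/s; overhead = 1495.5 − 763.54 = 731.96 g/s.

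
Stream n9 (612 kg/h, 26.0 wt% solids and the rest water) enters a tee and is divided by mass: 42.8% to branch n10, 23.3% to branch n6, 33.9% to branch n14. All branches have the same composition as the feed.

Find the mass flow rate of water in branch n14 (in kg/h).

153.5 kg/h

Branch n14 total = 0.339×612 = 207.47 kg/h.
water in n14 = 0.740×207.47 = 153.53 kg/h.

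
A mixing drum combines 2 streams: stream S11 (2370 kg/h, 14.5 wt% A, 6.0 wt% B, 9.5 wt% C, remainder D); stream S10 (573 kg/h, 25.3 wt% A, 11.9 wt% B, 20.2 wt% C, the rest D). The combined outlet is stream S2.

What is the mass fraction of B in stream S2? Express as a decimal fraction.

0.0715

Total flow out = 2370 + 573 = 2943 kg/h.
B in = 2370×0.060 + 573×0.119 = 210.39 kg/h.
B mass fraction in S2 = 210.39/2943 = 0.0715.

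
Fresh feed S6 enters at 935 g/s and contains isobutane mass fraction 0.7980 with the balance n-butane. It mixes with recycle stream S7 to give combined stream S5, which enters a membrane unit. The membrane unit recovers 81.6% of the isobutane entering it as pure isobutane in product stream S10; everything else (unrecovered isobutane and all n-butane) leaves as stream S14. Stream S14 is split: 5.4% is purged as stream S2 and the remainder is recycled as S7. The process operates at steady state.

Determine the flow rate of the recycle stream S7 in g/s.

3466 g/s

n-butane enters only via S6 and leaves only via the purge: 935×0.202 = 0.054×(n-butane in S14), and the membrane unit passes all n-butane, so n-butane in S5 = n-butane in S14 = 3497.6 g/s.
isobutane in S5: m_A = 935×0.798 + (1−0.054)·(1−0.816)·m_A, so m_A = 746.13/0.8259 = 903.38 g/s.
S14 = (1−0.816)×903.38 + 3497.6 = 3663.8 g/s.
Recycle S7 = (1−0.054)×3663.8 = 3466 g/s.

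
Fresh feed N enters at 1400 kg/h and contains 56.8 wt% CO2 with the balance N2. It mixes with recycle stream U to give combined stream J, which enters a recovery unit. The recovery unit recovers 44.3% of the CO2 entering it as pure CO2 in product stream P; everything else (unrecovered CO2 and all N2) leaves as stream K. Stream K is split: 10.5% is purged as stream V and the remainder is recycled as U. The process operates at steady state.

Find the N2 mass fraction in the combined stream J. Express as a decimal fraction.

0.7841

N2 enters only via N and leaves only via the purge: 1400×0.432 = 0.105×(N2 in K), and the recovery unit passes all N2, so N2 in J = N2 in K = 5760 kg/h.
CO2 in J: m_A = 1400×0.568 + (1−0.105)·(1−0.443)·m_A, so m_A = 795.2/0.5015 = 1585.7 kg/h.
J = 1585.7 + 5760 = 7345.7 kg/h.
N2 fraction in J = 5760/7345.7 = 0.7841.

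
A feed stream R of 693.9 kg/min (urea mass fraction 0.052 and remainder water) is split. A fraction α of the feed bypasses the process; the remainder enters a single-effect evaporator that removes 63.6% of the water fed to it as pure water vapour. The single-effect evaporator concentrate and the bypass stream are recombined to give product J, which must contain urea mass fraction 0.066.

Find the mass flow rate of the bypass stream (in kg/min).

449.8 kg/min

All 693.9×0.052 = 36.083 kg/min of urea reaches J, so J = 36.083/0.066 = 546.71 kg/min and vapour = 147.19 kg/min.
The evaporator receives (1−α)·693.9 of feed at 0.948 water and removes 0.636 of that water:
0.636×0.948×(1−α)×693.9 = 147.19
(1−α) = 147.19/418.37 = 0.3518;  α = 0.6482.
Bypass flow = 0.6482×693.9 = 449.77 kg/min.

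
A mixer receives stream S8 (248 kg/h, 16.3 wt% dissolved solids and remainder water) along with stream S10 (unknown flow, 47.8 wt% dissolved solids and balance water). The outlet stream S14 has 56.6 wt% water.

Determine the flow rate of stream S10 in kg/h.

1527 kg/h

Let S10 be the unknown flow. Total out = 248 + S10.
water balance: 207.58 + 0.522·S10 = 0.566·(248 + S10)
(0.522 − 0.566)·S10 = 0.566×248 − 207.58 = -67.208
S10 = -67.208 / -0.044 = 1527.5 kg/h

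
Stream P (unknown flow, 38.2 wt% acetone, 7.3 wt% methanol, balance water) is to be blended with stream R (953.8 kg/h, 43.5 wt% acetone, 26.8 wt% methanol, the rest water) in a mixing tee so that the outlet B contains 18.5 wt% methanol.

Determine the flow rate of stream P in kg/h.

706.8 kg/h

Let P be the unknown flow. Total out = 953.8 + P.
methanol balance: 255.62 + 0.073·P = 0.185·(953.8 + P)
(0.073 − 0.185)·P = 0.185×953.8 − 255.62 = -79.165
P = -79.165 / -0.112 = 706.83 kg/h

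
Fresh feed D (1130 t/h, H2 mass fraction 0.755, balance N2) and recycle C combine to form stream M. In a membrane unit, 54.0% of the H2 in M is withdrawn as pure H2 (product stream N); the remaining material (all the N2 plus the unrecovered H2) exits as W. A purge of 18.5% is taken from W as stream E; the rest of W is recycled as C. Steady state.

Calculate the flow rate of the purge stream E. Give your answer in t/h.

N2 enters only via D and leaves only via the purge: 1130×0.245 = 0.185×(N2 in W), and the membrane unit passes all N2, so N2 in M = N2 in W = 1496.5 t/h.
H2 in M: m_A = 1130×0.755 + (1−0.185)·(1−0.540)·m_A, so m_A = 853.15/0.6251 = 1364.8 t/h.
W = (1−0.540)×1364.8 + 1496.5 = 2124.3 t/h.
Purge E = 0.185×2124.3 = 393 t/h.

393 t/h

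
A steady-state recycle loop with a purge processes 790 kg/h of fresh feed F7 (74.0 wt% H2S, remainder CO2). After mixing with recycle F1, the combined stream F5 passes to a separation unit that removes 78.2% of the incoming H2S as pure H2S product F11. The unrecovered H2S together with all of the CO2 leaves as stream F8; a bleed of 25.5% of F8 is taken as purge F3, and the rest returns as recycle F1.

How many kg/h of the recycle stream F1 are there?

CO2 enters only via F7 and leaves only via the purge: 790×0.260 = 0.255×(CO2 in F8), and the separation unit passes all CO2, so CO2 in F5 = CO2 in F8 = 805.49 kg/h.
H2S in F5: m_A = 790×0.740 + (1−0.255)·(1−0.782)·m_A, so m_A = 584.6/0.8376 = 697.95 kg/h.
F8 = (1−0.782)×697.95 + 805.49 = 957.64 kg/h.
Recycle F1 = (1−0.255)×957.64 = 713.45 kg/h.

713.4 kg/h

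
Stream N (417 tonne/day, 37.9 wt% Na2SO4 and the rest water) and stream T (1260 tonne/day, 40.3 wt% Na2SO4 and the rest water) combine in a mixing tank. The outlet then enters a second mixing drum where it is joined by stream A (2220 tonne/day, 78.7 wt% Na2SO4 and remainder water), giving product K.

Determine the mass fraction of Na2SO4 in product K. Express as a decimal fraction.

0.619

Overall, product flow = 3897 tonne/day.
Na2SO4 in = 417×0.379 + 1260×0.403 + 2220×0.787 = 2413 tonne/day.
Na2SO4 fraction in K = 0.619.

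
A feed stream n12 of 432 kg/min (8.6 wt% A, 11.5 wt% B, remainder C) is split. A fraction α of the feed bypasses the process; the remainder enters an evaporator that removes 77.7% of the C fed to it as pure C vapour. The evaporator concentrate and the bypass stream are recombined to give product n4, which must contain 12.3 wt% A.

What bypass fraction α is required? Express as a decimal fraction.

0.515

All 432×0.086 = 37.152 kg/min of A reaches n4, so n4 = 37.152/0.123 = 302.05 kg/min and vapour = 129.95 kg/min.
The evaporator receives (1−α)·432 of feed at 0.799 C and removes 0.777 of that C:
0.777×0.799×(1−α)×432 = 129.95
(1−α) = 129.95/268.2 = 0.4845;  α = 0.5155.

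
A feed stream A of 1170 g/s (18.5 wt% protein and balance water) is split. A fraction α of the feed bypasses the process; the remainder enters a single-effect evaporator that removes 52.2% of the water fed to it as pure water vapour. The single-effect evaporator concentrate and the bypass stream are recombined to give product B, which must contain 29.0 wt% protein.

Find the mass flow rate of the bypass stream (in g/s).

All 1170×0.185 = 216.45 g/s of protein reaches B, so B = 216.45/0.290 = 746.38 g/s and vapour = 423.62 g/s.
The evaporator receives (1−α)·1170 of feed at 0.815 water and removes 0.522 of that water:
0.522×0.815×(1−α)×1170 = 423.62
(1−α) = 423.62/497.75 = 0.8511;  α = 0.1489.
Bypass flow = 0.1489×1170 = 174.25 g/s.

174.3 g/s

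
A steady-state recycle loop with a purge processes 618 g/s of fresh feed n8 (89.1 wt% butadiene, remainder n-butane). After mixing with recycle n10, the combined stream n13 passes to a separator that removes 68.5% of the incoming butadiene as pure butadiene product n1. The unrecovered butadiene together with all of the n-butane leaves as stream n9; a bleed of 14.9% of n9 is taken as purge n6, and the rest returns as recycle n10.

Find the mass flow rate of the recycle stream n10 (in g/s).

586.4 g/s

n-butane enters only via n8 and leaves only via the purge: 618×0.109 = 0.149×(n-butane in n9), and the separator passes all n-butane, so n-butane in n13 = n-butane in n9 = 452.09 g/s.
butadiene in n13: m_A = 618×0.891 + (1−0.149)·(1−0.685)·m_A, so m_A = 550.64/0.7319 = 752.3 g/s.
n9 = (1−0.685)×752.3 + 452.09 = 689.07 g/s.
Recycle n10 = (1−0.149)×689.07 = 586.4 g/s.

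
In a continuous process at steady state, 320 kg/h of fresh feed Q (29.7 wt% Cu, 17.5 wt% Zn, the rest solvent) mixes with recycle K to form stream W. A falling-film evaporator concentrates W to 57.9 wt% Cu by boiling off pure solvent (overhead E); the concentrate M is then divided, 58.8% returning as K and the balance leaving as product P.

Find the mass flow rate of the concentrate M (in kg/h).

Overall Cu balance (none leaves overhead): Cu in fresh feed = Cu in product, i.e. 320×0.297 = (1−0.588)·M·0.579.
M = 95.04/(0.579×0.412) = 398.41 kg/h.

398.4 kg/h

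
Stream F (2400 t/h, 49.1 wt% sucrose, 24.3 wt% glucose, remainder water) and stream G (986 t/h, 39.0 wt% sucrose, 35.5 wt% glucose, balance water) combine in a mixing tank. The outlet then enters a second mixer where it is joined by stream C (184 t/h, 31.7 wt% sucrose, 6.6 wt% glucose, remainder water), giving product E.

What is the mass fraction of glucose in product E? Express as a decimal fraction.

Overall, product flow = 3570 t/h.
glucose in = 2400×0.243 + 986×0.355 + 184×0.066 = 945.37 t/h.
glucose fraction in E = 0.265.

0.265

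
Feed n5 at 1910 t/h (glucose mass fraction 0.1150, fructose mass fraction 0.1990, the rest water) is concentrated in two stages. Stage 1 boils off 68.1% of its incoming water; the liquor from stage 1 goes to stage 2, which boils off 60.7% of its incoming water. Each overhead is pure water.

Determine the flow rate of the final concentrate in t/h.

764 t/h

water in feed = 1910×0.686 = 1310.3 t/h.
After stage 1: water left = (1−0.681)×1310.3 = 417.97; stream total = 1017.7 t/h.
After stage 2: water left = (1−0.607)×417.97 = 164.26; final concentrate = 764 t/h.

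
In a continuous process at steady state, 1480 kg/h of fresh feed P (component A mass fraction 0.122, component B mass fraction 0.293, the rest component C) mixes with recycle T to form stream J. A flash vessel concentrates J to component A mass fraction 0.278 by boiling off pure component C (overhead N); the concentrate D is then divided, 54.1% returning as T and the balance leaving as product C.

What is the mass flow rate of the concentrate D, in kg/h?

Overall component A balance (none leaves overhead): component A in fresh feed = component A in product, i.e. 1480×0.122 = (1−0.541)·D·0.278.
D = 180.56/(0.278×0.459) = 1415 kg/h.

1415 kg/h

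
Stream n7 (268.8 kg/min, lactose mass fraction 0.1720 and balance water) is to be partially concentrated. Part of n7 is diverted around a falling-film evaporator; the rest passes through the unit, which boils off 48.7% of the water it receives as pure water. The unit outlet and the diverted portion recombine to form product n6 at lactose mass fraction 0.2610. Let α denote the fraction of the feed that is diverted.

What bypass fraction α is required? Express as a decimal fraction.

All 268.8×0.172 = 46.234 kg/min of lactose reaches n6, so n6 = 46.234/0.261 = 177.14 kg/min and vapour = 91.66 kg/min.
The evaporator receives (1−α)·268.8 of feed at 0.828 water and removes 0.487 of that water:
0.487×0.828×(1−α)×268.8 = 91.66
(1−α) = 91.66/108.39 = 0.8456;  α = 0.1544.

0.154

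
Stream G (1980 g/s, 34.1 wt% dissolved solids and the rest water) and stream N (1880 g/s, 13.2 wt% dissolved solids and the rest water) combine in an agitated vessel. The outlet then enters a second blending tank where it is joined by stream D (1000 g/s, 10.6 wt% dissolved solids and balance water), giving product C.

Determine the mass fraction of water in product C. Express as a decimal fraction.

Overall, product flow = 4860 g/s.
water in = 1980×0.659 + 1880×0.868 + 1000×0.894 = 3830.7 g/s.
water fraction in C = 0.788.

0.788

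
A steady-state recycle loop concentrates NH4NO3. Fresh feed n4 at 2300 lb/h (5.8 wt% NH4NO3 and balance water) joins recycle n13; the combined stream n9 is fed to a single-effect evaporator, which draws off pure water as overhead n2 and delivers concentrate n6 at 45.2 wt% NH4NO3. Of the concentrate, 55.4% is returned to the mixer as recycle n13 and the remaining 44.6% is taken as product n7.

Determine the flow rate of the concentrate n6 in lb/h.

Overall NH4NO3 balance (none leaves overhead): NH4NO3 in fresh feed = NH4NO3 in product, i.e. 2300×0.058 = (1−0.554)·n6·0.452.
n6 = 133.4/(0.452×0.446) = 661.73 lb/h.

661.7 lb/h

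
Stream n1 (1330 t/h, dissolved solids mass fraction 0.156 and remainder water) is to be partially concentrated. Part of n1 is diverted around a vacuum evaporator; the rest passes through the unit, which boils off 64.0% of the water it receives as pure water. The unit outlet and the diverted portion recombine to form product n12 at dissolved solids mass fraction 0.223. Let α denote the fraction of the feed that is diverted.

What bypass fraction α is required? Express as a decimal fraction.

0.444

All 1330×0.156 = 207.48 t/h of dissolved solids reaches n12, so n12 = 207.48/0.223 = 930.4 t/h and vapour = 399.6 t/h.
The evaporator receives (1−α)·1330 of feed at 0.844 water and removes 0.640 of that water:
0.640×0.844×(1−α)×1330 = 399.6
(1−α) = 399.6/718.41 = 0.5562;  α = 0.4438.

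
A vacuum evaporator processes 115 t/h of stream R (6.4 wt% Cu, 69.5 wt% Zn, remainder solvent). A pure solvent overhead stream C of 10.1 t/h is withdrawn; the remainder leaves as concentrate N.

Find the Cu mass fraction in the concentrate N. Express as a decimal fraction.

0.070

Cu is not removed: 115×0.064 = 7.36 t/h of Cu enters N.
Concentrate = 115 − 10.1 = 104.9 t/h.
Mass fraction = 7.36/104.9 = 0.070.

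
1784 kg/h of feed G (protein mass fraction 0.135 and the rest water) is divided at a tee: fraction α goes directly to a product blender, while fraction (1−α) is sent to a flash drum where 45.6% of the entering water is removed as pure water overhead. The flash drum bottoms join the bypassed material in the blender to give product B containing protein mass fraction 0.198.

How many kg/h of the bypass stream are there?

All 1784×0.135 = 240.84 kg/h of protein reaches B, so B = 240.84/0.198 = 1216.4 kg/h and vapour = 567.64 kg/h.
The evaporator receives (1−α)·1784 of feed at 0.865 water and removes 0.456 of that water:
0.456×0.865×(1−α)×1784 = 567.64
(1−α) = 567.64/703.68 = 0.8067;  α = 0.1933.
Bypass flow = 0.1933×1784 = 344.91 kg/h.

344.9 kg/h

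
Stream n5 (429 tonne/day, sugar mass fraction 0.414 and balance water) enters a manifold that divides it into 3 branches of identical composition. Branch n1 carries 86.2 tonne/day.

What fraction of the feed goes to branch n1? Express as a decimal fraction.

0.201

Fraction to n1 = 86.2/429 = 0.2009.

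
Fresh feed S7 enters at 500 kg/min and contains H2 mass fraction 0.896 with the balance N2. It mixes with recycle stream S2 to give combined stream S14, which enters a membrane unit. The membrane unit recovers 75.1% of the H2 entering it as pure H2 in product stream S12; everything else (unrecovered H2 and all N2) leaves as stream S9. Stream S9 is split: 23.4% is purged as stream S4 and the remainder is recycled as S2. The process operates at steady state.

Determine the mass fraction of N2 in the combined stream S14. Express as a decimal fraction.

0.286

N2 enters only via S7 and leaves only via the purge: 500×0.104 = 0.234×(N2 in S9), and the membrane unit passes all N2, so N2 in S14 = N2 in S9 = 222.22 kg/min.
H2 in S14: m_A = 500×0.896 + (1−0.234)·(1−0.751)·m_A, so m_A = 448/0.8093 = 553.59 kg/min.
S14 = 553.59 + 222.22 = 775.81 kg/min.
N2 fraction in S14 = 222.22/775.81 = 0.286.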